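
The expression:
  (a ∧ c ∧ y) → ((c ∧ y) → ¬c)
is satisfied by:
  {c: False, y: False, a: False}
  {a: True, c: False, y: False}
  {y: True, c: False, a: False}
  {a: True, y: True, c: False}
  {c: True, a: False, y: False}
  {a: True, c: True, y: False}
  {y: True, c: True, a: False}


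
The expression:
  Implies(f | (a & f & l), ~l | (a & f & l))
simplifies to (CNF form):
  a | ~f | ~l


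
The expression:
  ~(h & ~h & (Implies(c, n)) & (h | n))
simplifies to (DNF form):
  True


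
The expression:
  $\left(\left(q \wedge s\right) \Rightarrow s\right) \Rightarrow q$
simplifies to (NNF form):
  $q$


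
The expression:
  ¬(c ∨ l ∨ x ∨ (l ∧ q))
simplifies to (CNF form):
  ¬c ∧ ¬l ∧ ¬x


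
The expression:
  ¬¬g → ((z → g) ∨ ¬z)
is always true.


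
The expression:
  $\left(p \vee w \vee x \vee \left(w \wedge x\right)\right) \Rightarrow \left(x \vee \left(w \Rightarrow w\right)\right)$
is always true.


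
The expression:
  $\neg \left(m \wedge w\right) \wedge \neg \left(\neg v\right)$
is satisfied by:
  {v: True, w: False, m: False}
  {m: True, v: True, w: False}
  {w: True, v: True, m: False}


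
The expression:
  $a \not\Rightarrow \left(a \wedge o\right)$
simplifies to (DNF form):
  $a \wedge \neg o$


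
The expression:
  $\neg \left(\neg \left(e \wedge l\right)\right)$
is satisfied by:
  {e: True, l: True}


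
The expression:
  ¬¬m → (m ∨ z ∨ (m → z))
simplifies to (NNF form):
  True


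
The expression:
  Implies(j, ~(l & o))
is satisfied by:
  {l: False, o: False, j: False}
  {j: True, l: False, o: False}
  {o: True, l: False, j: False}
  {j: True, o: True, l: False}
  {l: True, j: False, o: False}
  {j: True, l: True, o: False}
  {o: True, l: True, j: False}


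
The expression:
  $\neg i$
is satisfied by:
  {i: False}


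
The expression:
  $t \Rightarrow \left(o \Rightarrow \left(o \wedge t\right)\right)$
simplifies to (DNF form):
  $\text{True}$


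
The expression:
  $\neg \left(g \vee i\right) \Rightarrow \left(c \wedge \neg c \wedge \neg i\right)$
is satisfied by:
  {i: True, g: True}
  {i: True, g: False}
  {g: True, i: False}


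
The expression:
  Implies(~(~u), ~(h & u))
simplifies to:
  ~h | ~u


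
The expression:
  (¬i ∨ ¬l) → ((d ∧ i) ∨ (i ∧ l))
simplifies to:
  i ∧ (d ∨ l)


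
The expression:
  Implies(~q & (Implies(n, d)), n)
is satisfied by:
  {n: True, q: True}
  {n: True, q: False}
  {q: True, n: False}


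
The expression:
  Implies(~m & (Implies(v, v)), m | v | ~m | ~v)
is always true.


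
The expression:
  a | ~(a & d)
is always true.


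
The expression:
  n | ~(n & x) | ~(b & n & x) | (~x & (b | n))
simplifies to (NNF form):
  True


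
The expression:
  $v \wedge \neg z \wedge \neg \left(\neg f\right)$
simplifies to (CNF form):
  $f \wedge v \wedge \neg z$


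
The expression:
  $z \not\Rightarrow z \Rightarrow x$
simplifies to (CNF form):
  $\text{True}$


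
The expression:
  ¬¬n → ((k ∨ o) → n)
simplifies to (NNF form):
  True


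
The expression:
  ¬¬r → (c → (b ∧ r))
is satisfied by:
  {b: True, c: False, r: False}
  {c: False, r: False, b: False}
  {r: True, b: True, c: False}
  {r: True, c: False, b: False}
  {b: True, c: True, r: False}
  {c: True, b: False, r: False}
  {r: True, c: True, b: True}


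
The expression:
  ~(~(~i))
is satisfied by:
  {i: False}


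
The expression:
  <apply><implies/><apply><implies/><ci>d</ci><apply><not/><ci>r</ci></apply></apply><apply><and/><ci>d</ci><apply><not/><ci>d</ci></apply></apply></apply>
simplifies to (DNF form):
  <apply><and/><ci>d</ci><ci>r</ci></apply>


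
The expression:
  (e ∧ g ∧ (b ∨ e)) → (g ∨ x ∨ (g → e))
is always true.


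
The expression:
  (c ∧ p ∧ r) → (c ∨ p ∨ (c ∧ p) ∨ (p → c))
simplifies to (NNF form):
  True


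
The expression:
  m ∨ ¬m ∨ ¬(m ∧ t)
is always true.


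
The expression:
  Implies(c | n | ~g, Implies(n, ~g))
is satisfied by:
  {g: False, n: False}
  {n: True, g: False}
  {g: True, n: False}


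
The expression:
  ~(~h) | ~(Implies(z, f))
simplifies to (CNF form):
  (h | z) & (h | ~f)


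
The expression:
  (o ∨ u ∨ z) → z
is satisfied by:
  {z: True, u: False, o: False}
  {z: True, o: True, u: False}
  {z: True, u: True, o: False}
  {z: True, o: True, u: True}
  {o: False, u: False, z: False}


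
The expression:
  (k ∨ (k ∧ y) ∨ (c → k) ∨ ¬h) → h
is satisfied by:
  {h: True}


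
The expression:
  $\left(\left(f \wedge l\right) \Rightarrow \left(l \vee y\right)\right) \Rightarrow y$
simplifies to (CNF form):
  $y$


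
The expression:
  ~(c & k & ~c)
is always true.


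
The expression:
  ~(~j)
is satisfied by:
  {j: True}


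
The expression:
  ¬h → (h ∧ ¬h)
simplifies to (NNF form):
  h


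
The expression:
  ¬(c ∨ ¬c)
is never true.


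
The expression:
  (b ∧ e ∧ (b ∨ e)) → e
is always true.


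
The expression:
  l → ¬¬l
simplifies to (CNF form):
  True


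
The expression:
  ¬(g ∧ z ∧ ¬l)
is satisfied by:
  {l: True, g: False, z: False}
  {g: False, z: False, l: False}
  {z: True, l: True, g: False}
  {z: True, g: False, l: False}
  {l: True, g: True, z: False}
  {g: True, l: False, z: False}
  {z: True, g: True, l: True}


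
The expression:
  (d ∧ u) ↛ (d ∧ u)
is never true.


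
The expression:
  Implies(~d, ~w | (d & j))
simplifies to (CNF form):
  d | ~w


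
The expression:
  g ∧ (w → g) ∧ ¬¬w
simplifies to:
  g ∧ w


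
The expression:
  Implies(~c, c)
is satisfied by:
  {c: True}


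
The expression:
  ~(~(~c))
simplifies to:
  ~c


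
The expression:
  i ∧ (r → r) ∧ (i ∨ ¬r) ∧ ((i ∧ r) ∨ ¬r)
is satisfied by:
  {i: True}


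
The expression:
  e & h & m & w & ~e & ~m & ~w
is never true.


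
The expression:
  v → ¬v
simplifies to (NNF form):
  ¬v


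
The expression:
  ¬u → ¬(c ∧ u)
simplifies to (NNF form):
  True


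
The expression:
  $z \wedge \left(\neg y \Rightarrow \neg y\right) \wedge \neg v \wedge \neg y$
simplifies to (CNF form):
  $z \wedge \neg v \wedge \neg y$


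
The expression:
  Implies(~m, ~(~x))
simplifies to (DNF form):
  m | x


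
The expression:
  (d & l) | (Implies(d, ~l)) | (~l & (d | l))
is always true.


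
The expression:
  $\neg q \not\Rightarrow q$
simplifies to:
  $\neg q$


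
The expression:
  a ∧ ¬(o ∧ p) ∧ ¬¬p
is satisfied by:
  {a: True, p: True, o: False}


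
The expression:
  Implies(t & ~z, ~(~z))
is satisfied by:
  {z: True, t: False}
  {t: False, z: False}
  {t: True, z: True}


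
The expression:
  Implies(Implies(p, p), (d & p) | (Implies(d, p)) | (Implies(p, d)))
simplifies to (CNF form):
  True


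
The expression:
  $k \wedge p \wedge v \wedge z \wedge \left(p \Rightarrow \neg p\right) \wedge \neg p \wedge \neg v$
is never true.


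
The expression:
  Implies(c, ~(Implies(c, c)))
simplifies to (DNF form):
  ~c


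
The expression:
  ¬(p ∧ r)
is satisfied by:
  {p: False, r: False}
  {r: True, p: False}
  {p: True, r: False}


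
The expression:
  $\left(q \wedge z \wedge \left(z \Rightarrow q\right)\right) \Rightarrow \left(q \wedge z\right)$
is always true.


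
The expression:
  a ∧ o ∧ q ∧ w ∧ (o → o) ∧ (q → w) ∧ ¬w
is never true.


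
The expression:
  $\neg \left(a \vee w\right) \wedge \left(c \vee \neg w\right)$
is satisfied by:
  {w: False, a: False}


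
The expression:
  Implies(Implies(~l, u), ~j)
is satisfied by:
  {l: False, j: False, u: False}
  {u: True, l: False, j: False}
  {l: True, u: False, j: False}
  {u: True, l: True, j: False}
  {j: True, u: False, l: False}


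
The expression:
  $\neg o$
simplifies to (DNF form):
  $\neg o$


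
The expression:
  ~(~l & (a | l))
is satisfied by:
  {l: True, a: False}
  {a: False, l: False}
  {a: True, l: True}


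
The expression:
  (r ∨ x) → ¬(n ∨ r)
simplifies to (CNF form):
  ¬r ∧ (¬n ∨ ¬x)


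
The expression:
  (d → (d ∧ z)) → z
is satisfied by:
  {d: True, z: True}
  {d: True, z: False}
  {z: True, d: False}


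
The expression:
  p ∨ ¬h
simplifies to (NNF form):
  p ∨ ¬h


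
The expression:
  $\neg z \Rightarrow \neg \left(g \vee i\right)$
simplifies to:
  $z \vee \left(\neg g \wedge \neg i\right)$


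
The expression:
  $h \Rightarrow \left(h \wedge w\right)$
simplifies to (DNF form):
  $w \vee \neg h$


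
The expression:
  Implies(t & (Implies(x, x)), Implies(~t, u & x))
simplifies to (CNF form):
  True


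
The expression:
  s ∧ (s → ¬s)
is never true.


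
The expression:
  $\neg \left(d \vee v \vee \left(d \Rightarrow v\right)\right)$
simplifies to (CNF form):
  $\text{False}$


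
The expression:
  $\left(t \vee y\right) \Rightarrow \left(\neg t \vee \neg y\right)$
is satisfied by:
  {t: False, y: False}
  {y: True, t: False}
  {t: True, y: False}


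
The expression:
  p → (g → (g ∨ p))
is always true.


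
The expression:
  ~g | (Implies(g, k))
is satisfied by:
  {k: True, g: False}
  {g: False, k: False}
  {g: True, k: True}


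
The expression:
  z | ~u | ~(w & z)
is always true.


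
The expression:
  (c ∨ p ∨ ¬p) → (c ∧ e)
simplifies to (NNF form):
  c ∧ e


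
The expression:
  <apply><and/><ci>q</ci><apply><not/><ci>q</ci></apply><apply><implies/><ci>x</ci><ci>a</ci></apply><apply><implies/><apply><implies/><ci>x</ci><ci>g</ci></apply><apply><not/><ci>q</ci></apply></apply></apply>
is never true.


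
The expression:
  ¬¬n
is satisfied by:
  {n: True}


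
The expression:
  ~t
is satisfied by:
  {t: False}


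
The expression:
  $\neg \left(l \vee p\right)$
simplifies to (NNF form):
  $\neg l \wedge \neg p$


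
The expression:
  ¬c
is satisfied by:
  {c: False}


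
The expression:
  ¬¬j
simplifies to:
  j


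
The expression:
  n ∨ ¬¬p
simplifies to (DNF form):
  n ∨ p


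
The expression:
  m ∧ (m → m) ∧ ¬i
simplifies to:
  m ∧ ¬i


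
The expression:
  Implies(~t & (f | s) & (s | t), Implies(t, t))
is always true.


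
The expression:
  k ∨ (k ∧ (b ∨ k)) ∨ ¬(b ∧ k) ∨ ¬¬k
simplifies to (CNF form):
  True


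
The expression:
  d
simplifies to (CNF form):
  d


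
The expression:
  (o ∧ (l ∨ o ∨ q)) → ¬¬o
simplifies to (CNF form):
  True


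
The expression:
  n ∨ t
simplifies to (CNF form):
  n ∨ t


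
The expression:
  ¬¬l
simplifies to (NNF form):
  l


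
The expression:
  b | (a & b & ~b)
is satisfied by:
  {b: True}


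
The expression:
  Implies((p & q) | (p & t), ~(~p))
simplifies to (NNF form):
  True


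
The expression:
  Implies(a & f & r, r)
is always true.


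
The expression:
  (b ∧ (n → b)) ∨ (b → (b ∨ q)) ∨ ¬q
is always true.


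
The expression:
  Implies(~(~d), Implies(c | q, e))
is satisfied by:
  {e: True, q: False, c: False, d: False}
  {e: True, c: True, q: False, d: False}
  {e: True, q: True, c: False, d: False}
  {e: True, c: True, q: True, d: False}
  {e: False, q: False, c: False, d: False}
  {c: True, e: False, q: False, d: False}
  {q: True, e: False, c: False, d: False}
  {c: True, q: True, e: False, d: False}
  {d: True, e: True, q: False, c: False}
  {d: True, c: True, e: True, q: False}
  {d: True, e: True, q: True, c: False}
  {d: True, c: True, e: True, q: True}
  {d: True, e: False, q: False, c: False}


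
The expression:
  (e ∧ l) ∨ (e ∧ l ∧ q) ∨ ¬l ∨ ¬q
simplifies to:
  e ∨ ¬l ∨ ¬q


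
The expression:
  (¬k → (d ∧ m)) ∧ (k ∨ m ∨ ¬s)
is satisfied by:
  {k: True, m: True, d: True}
  {k: True, m: True, d: False}
  {k: True, d: True, m: False}
  {k: True, d: False, m: False}
  {m: True, d: True, k: False}


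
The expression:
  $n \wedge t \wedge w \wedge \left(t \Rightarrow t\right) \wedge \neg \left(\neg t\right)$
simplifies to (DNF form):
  $n \wedge t \wedge w$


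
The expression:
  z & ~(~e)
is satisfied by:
  {z: True, e: True}


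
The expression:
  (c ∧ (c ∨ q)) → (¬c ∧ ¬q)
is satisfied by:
  {c: False}


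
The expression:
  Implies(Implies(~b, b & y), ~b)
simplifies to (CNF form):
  ~b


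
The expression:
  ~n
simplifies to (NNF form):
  ~n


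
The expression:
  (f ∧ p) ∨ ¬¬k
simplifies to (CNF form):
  (f ∨ k) ∧ (k ∨ p)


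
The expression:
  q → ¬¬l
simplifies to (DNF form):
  l ∨ ¬q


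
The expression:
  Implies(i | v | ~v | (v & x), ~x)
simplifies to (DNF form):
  ~x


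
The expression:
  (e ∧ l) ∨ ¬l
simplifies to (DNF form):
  e ∨ ¬l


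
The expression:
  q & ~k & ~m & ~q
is never true.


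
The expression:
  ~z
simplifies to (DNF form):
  ~z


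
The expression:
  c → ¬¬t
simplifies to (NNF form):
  t ∨ ¬c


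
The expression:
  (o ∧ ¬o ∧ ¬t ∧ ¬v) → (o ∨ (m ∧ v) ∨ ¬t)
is always true.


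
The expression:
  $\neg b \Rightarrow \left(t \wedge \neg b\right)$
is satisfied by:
  {b: True, t: True}
  {b: True, t: False}
  {t: True, b: False}


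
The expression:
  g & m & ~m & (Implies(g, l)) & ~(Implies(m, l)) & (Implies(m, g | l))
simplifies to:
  False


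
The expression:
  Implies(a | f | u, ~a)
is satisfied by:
  {a: False}


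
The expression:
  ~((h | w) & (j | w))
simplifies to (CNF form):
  ~w & (~h | ~j)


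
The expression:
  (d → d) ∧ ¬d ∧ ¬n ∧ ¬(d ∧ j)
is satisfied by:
  {n: False, d: False}


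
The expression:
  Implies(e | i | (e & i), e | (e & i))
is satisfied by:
  {e: True, i: False}
  {i: False, e: False}
  {i: True, e: True}


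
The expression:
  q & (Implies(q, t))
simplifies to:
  q & t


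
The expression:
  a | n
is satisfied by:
  {n: True, a: True}
  {n: True, a: False}
  {a: True, n: False}


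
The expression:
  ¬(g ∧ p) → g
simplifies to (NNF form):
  g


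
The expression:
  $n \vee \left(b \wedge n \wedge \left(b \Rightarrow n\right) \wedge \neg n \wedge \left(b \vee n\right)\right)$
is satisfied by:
  {n: True}


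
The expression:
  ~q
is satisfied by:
  {q: False}


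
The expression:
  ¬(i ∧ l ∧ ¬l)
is always true.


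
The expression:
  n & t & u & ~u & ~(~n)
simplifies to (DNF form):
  False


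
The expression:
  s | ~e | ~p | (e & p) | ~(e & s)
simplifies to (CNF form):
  True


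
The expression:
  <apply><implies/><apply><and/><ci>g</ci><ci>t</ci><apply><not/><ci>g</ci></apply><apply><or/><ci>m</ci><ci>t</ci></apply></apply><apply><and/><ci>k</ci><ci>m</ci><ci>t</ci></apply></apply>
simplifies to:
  <true/>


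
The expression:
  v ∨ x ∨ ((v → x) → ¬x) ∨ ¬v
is always true.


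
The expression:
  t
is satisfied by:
  {t: True}


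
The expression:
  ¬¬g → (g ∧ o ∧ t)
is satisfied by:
  {o: True, t: True, g: False}
  {o: True, t: False, g: False}
  {t: True, o: False, g: False}
  {o: False, t: False, g: False}
  {o: True, g: True, t: True}


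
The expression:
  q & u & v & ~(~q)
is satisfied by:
  {u: True, q: True, v: True}


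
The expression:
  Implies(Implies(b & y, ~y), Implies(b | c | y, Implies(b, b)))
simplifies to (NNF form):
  True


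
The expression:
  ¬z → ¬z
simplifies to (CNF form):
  True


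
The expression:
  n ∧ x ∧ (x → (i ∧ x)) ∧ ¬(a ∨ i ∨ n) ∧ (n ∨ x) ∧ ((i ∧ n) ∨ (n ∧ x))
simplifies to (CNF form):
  False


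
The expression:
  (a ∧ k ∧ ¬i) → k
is always true.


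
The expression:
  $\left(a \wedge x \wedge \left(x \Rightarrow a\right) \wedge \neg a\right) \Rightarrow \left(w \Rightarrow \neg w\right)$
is always true.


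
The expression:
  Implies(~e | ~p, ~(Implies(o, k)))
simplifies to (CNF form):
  (e | o) & (o | p) & (e | ~k) & (p | ~k)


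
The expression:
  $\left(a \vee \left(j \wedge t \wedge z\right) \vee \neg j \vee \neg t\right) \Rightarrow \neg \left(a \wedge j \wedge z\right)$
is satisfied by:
  {z: False, a: False, j: False}
  {j: True, z: False, a: False}
  {a: True, z: False, j: False}
  {j: True, a: True, z: False}
  {z: True, j: False, a: False}
  {j: True, z: True, a: False}
  {a: True, z: True, j: False}


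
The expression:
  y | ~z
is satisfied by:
  {y: True, z: False}
  {z: False, y: False}
  {z: True, y: True}


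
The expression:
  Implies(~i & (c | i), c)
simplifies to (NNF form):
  True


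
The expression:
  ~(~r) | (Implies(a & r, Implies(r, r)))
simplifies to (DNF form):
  True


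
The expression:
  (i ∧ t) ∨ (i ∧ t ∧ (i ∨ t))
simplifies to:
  i ∧ t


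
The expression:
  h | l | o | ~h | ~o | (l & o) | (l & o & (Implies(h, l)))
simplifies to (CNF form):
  True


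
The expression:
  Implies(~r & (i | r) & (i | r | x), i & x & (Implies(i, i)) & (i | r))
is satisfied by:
  {r: True, x: True, i: False}
  {r: True, i: False, x: False}
  {x: True, i: False, r: False}
  {x: False, i: False, r: False}
  {r: True, x: True, i: True}
  {r: True, i: True, x: False}
  {x: True, i: True, r: False}


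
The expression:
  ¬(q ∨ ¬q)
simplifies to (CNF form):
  False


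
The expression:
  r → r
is always true.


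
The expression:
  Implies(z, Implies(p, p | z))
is always true.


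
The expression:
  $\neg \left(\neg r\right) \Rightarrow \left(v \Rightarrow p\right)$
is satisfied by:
  {p: True, v: False, r: False}
  {v: False, r: False, p: False}
  {r: True, p: True, v: False}
  {r: True, v: False, p: False}
  {p: True, v: True, r: False}
  {v: True, p: False, r: False}
  {r: True, v: True, p: True}


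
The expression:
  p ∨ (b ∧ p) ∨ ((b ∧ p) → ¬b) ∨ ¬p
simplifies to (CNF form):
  True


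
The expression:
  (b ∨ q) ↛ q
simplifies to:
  b ∧ ¬q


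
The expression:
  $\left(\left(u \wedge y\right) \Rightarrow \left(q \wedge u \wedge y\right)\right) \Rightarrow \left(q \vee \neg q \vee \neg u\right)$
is always true.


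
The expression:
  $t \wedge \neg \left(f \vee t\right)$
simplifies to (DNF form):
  $\text{False}$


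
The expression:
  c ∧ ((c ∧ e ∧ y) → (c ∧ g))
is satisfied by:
  {c: True, g: True, e: False, y: False}
  {c: True, e: False, g: False, y: False}
  {c: True, y: True, g: True, e: False}
  {c: True, y: True, e: False, g: False}
  {c: True, g: True, e: True, y: False}
  {c: True, e: True, g: False, y: False}
  {c: True, y: True, e: True, g: True}


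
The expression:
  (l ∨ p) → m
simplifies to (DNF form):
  m ∨ (¬l ∧ ¬p)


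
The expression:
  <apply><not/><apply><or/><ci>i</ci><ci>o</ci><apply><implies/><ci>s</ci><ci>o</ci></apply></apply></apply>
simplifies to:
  <apply><and/><ci>s</ci><apply><not/><ci>i</ci></apply><apply><not/><ci>o</ci></apply></apply>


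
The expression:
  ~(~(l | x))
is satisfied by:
  {x: True, l: True}
  {x: True, l: False}
  {l: True, x: False}


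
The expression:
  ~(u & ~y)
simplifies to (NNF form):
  y | ~u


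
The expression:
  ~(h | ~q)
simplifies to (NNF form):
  q & ~h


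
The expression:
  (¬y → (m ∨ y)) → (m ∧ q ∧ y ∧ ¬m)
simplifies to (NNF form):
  ¬m ∧ ¬y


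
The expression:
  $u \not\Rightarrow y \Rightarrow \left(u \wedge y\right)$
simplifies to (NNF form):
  $y \vee \neg u$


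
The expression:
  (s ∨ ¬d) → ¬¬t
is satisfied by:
  {d: True, t: True, s: False}
  {t: True, s: False, d: False}
  {d: True, t: True, s: True}
  {t: True, s: True, d: False}
  {d: True, s: False, t: False}


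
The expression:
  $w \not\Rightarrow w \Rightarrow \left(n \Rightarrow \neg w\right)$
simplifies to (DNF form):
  $\text{True}$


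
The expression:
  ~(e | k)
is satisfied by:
  {e: False, k: False}


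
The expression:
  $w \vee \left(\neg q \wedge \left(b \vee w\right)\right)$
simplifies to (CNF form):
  $\left(b \vee w\right) \wedge \left(w \vee \neg q\right)$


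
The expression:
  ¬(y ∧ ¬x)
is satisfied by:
  {x: True, y: False}
  {y: False, x: False}
  {y: True, x: True}


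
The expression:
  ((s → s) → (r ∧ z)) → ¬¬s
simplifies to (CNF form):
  s ∨ ¬r ∨ ¬z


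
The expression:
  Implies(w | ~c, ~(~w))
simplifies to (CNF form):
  c | w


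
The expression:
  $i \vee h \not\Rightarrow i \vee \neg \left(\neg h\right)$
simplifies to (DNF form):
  $h \vee i$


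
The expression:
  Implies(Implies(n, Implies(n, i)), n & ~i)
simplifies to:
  n & ~i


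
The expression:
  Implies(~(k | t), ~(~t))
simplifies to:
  k | t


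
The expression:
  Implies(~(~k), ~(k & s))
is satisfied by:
  {s: False, k: False}
  {k: True, s: False}
  {s: True, k: False}


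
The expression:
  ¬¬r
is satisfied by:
  {r: True}


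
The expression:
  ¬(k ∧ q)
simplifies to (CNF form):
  ¬k ∨ ¬q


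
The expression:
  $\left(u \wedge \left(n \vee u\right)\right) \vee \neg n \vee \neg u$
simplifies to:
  $\text{True}$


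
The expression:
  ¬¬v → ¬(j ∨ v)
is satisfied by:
  {v: False}


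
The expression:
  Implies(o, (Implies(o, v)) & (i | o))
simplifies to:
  v | ~o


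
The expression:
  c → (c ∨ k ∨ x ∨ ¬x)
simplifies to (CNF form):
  True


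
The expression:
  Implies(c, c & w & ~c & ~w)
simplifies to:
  ~c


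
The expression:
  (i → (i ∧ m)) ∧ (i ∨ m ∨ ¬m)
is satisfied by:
  {m: True, i: False}
  {i: False, m: False}
  {i: True, m: True}


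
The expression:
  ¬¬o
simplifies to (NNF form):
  o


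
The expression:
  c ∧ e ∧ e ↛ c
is never true.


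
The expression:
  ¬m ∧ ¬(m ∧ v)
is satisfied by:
  {m: False}


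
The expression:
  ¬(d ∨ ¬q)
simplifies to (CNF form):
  q ∧ ¬d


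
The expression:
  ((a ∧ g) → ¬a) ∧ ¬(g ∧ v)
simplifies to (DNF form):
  (¬a ∧ ¬v) ∨ ¬g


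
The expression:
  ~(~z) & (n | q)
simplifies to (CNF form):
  z & (n | q)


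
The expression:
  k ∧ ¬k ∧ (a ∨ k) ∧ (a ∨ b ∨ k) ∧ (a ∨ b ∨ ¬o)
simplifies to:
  False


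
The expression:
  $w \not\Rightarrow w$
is never true.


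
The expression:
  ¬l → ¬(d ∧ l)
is always true.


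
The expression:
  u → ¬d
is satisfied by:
  {u: False, d: False}
  {d: True, u: False}
  {u: True, d: False}


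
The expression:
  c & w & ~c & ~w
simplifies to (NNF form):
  False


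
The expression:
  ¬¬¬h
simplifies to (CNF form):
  ¬h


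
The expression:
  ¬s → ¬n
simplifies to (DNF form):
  s ∨ ¬n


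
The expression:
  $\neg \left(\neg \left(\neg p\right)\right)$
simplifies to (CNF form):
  $\neg p$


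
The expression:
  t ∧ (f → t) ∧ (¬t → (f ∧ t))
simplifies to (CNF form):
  t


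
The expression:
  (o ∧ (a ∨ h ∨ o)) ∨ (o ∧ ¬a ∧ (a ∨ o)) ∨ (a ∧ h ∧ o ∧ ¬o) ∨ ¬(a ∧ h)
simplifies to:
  o ∨ ¬a ∨ ¬h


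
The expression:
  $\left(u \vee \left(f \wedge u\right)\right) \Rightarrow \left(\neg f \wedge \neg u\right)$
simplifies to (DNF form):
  $\neg u$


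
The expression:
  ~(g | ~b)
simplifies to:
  b & ~g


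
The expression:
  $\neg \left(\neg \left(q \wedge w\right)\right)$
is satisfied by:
  {w: True, q: True}


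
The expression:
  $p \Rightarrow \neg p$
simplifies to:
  $\neg p$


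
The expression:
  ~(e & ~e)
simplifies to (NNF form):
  True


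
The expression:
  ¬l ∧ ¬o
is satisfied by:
  {o: False, l: False}


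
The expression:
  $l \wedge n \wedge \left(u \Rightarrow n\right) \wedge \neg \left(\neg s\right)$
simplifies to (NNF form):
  $l \wedge n \wedge s$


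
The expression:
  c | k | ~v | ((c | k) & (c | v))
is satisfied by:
  {k: True, c: True, v: False}
  {k: True, v: False, c: False}
  {c: True, v: False, k: False}
  {c: False, v: False, k: False}
  {k: True, c: True, v: True}
  {k: True, v: True, c: False}
  {c: True, v: True, k: False}


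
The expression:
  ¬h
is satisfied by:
  {h: False}


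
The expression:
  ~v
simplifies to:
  ~v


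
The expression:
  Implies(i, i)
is always true.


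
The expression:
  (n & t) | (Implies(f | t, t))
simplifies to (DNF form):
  t | ~f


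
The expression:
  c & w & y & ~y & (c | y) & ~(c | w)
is never true.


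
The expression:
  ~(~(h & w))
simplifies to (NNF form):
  h & w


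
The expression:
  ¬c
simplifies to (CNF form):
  ¬c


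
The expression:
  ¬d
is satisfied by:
  {d: False}


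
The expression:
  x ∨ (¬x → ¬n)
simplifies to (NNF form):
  x ∨ ¬n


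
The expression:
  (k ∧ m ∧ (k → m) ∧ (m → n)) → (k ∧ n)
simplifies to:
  True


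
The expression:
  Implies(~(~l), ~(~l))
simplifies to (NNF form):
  True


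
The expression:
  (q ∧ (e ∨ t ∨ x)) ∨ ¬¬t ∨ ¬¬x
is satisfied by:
  {t: True, x: True, q: True, e: True}
  {t: True, x: True, q: True, e: False}
  {t: True, x: True, e: True, q: False}
  {t: True, x: True, e: False, q: False}
  {t: True, q: True, e: True, x: False}
  {t: True, q: True, e: False, x: False}
  {t: True, q: False, e: True, x: False}
  {t: True, q: False, e: False, x: False}
  {x: True, q: True, e: True, t: False}
  {x: True, q: True, e: False, t: False}
  {x: True, e: True, q: False, t: False}
  {x: True, e: False, q: False, t: False}
  {q: True, e: True, x: False, t: False}


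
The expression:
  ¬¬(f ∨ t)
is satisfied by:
  {t: True, f: True}
  {t: True, f: False}
  {f: True, t: False}


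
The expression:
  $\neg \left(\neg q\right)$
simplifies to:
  $q$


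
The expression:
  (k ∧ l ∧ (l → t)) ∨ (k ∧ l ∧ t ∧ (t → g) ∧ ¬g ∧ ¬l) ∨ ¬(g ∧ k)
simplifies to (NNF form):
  (l ∧ t) ∨ ¬g ∨ ¬k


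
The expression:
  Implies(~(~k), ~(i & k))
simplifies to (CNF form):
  ~i | ~k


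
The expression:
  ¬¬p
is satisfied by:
  {p: True}


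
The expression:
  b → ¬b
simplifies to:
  ¬b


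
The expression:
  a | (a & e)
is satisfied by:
  {a: True}


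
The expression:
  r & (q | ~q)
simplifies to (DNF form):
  r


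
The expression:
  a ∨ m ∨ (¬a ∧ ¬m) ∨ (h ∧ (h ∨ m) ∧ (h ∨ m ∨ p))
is always true.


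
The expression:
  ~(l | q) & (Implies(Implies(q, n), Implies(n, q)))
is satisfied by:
  {n: False, q: False, l: False}


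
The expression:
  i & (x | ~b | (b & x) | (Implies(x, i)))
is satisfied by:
  {i: True}


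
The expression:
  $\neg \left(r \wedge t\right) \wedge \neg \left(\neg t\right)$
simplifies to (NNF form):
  $t \wedge \neg r$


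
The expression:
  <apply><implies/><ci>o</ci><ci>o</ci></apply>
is always true.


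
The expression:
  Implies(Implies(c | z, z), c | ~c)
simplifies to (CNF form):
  True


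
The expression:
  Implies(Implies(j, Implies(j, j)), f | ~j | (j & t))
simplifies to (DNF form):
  f | t | ~j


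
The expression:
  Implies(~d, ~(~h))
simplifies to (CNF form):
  d | h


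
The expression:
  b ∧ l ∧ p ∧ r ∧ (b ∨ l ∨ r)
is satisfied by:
  {r: True, p: True, b: True, l: True}


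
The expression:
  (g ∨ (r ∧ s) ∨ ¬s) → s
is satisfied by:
  {s: True}


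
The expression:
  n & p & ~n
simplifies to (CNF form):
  False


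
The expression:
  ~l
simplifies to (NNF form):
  ~l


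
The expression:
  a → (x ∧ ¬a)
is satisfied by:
  {a: False}


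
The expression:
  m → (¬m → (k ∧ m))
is always true.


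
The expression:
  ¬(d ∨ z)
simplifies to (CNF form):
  ¬d ∧ ¬z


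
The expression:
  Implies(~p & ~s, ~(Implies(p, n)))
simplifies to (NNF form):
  p | s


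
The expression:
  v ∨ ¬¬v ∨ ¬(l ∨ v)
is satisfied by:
  {v: True, l: False}
  {l: False, v: False}
  {l: True, v: True}


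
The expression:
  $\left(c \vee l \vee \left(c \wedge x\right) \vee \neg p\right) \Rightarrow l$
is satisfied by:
  {l: True, p: True, c: False}
  {l: True, c: False, p: False}
  {l: True, p: True, c: True}
  {l: True, c: True, p: False}
  {p: True, c: False, l: False}


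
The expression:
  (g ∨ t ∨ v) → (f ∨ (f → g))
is always true.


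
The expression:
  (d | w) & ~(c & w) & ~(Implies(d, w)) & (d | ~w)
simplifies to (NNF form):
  d & ~w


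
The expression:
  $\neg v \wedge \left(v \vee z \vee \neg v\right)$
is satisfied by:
  {v: False}


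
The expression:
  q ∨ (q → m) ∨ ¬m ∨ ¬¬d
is always true.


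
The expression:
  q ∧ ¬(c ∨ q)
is never true.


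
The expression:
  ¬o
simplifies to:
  ¬o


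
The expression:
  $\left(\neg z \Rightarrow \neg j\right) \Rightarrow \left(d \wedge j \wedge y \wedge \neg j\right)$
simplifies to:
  $j \wedge \neg z$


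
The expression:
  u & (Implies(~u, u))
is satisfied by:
  {u: True}


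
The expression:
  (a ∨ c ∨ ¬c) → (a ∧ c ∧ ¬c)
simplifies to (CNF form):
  False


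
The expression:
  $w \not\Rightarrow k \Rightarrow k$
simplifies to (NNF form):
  $k \vee \neg w$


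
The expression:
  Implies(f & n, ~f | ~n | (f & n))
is always true.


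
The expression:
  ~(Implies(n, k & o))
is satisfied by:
  {n: True, k: False, o: False}
  {o: True, n: True, k: False}
  {k: True, n: True, o: False}


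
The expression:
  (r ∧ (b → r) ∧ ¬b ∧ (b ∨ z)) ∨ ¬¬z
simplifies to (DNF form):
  z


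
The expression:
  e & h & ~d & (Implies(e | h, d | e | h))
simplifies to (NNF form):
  e & h & ~d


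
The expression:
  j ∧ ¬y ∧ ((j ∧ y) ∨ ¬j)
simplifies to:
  False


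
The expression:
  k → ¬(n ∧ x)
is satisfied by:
  {x: False, k: False, n: False}
  {n: True, x: False, k: False}
  {k: True, x: False, n: False}
  {n: True, k: True, x: False}
  {x: True, n: False, k: False}
  {n: True, x: True, k: False}
  {k: True, x: True, n: False}


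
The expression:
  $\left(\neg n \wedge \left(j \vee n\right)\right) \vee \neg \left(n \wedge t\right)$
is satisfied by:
  {t: False, n: False}
  {n: True, t: False}
  {t: True, n: False}


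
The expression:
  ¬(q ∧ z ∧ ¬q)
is always true.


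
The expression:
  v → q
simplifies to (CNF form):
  q ∨ ¬v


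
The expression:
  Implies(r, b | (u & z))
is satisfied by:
  {b: True, z: True, u: True, r: False}
  {b: True, z: True, u: False, r: False}
  {b: True, u: True, z: False, r: False}
  {b: True, u: False, z: False, r: False}
  {z: True, u: True, b: False, r: False}
  {z: True, u: False, b: False, r: False}
  {u: True, b: False, z: False, r: False}
  {u: False, b: False, z: False, r: False}
  {r: True, b: True, z: True, u: True}
  {r: True, b: True, z: True, u: False}
  {r: True, b: True, u: True, z: False}
  {r: True, b: True, u: False, z: False}
  {r: True, z: True, u: True, b: False}


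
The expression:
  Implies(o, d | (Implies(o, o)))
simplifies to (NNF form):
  True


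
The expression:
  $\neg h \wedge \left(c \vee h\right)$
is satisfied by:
  {c: True, h: False}


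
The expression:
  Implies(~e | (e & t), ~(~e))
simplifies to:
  e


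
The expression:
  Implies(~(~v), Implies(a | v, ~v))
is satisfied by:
  {v: False}


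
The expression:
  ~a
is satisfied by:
  {a: False}


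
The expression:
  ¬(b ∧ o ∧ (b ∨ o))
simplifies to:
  ¬b ∨ ¬o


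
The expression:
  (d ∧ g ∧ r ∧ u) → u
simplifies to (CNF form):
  True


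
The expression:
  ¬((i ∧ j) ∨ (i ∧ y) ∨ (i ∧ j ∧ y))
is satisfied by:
  {y: False, i: False, j: False}
  {j: True, y: False, i: False}
  {y: True, j: False, i: False}
  {j: True, y: True, i: False}
  {i: True, j: False, y: False}


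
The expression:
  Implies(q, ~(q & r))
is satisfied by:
  {q: False, r: False}
  {r: True, q: False}
  {q: True, r: False}


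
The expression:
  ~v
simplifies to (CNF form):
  ~v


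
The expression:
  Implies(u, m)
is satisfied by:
  {m: True, u: False}
  {u: False, m: False}
  {u: True, m: True}


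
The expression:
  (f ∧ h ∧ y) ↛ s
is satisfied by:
  {f: True, h: True, y: True, s: False}


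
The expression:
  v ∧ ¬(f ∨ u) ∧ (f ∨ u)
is never true.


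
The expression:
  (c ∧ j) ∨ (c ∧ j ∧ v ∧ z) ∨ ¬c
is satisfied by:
  {j: True, c: False}
  {c: False, j: False}
  {c: True, j: True}


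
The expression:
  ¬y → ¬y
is always true.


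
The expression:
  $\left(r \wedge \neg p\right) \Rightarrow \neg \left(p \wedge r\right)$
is always true.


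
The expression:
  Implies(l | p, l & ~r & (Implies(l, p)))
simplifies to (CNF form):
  (l | ~p) & (p | ~l) & (~p | ~r)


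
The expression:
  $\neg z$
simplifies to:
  $\neg z$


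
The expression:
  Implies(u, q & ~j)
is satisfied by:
  {q: True, j: False, u: False}
  {j: False, u: False, q: False}
  {q: True, j: True, u: False}
  {j: True, q: False, u: False}
  {u: True, q: True, j: False}


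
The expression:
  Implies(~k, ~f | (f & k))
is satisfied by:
  {k: True, f: False}
  {f: False, k: False}
  {f: True, k: True}


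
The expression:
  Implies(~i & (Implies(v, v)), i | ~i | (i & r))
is always true.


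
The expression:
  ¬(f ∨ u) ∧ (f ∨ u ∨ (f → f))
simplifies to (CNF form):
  ¬f ∧ ¬u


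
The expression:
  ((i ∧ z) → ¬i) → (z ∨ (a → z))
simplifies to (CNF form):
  z ∨ ¬a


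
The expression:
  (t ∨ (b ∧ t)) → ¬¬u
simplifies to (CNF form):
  u ∨ ¬t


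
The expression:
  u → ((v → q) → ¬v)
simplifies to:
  ¬q ∨ ¬u ∨ ¬v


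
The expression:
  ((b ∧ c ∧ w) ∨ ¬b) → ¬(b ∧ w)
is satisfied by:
  {w: False, c: False, b: False}
  {b: True, w: False, c: False}
  {c: True, w: False, b: False}
  {b: True, c: True, w: False}
  {w: True, b: False, c: False}
  {b: True, w: True, c: False}
  {c: True, w: True, b: False}


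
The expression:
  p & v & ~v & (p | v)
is never true.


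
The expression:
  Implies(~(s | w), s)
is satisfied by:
  {s: True, w: True}
  {s: True, w: False}
  {w: True, s: False}


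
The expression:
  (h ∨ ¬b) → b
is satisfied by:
  {b: True}


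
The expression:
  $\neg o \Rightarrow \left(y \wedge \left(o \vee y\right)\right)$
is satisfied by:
  {y: True, o: True}
  {y: True, o: False}
  {o: True, y: False}


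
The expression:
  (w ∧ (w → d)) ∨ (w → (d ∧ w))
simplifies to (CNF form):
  d ∨ ¬w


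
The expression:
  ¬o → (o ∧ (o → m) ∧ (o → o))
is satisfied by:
  {o: True}


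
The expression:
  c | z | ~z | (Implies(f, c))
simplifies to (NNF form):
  True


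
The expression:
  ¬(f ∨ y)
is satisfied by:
  {y: False, f: False}


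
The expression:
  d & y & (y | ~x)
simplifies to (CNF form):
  d & y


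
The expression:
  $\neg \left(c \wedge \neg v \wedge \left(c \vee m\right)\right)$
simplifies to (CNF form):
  $v \vee \neg c$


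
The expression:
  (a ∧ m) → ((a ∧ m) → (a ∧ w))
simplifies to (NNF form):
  w ∨ ¬a ∨ ¬m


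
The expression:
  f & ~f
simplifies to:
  False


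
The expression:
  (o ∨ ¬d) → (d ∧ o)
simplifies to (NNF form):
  d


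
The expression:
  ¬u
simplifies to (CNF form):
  ¬u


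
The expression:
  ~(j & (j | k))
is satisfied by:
  {j: False}


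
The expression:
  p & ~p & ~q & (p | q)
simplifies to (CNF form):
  False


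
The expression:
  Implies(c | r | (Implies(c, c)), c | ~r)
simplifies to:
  c | ~r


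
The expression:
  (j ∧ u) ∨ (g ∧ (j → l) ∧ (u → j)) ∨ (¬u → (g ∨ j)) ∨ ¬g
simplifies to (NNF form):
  True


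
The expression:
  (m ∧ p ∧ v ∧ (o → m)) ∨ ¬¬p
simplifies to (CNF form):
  p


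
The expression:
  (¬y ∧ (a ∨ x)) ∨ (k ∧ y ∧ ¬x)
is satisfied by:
  {a: True, x: True, k: True, y: False}
  {a: True, x: True, k: False, y: False}
  {a: True, k: True, x: False, y: False}
  {a: True, k: False, x: False, y: False}
  {x: True, k: True, a: False, y: False}
  {x: True, a: False, k: False, y: False}
  {a: True, y: True, x: False, k: True}
  {y: True, x: False, k: True, a: False}


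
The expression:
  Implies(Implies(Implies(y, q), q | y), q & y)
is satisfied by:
  {q: False, y: False}
  {y: True, q: True}


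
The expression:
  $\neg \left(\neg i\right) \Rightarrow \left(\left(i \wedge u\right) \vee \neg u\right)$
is always true.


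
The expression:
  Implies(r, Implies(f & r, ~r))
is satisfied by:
  {r: False, f: False}
  {f: True, r: False}
  {r: True, f: False}


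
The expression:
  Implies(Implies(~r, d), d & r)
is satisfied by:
  {d: False, r: False}
  {r: True, d: True}


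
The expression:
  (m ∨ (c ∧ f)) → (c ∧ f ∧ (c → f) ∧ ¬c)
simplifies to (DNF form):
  (¬c ∧ ¬m) ∨ (¬f ∧ ¬m)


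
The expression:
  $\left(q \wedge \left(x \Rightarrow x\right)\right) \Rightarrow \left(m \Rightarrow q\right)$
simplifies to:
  $\text{True}$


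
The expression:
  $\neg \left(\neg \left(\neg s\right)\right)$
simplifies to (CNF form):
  $\neg s$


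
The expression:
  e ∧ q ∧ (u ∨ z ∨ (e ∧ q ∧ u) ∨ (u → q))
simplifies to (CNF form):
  e ∧ q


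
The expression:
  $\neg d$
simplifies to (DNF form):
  $\neg d$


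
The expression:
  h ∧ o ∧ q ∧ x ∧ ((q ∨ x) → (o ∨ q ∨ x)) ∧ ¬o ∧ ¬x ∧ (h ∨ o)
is never true.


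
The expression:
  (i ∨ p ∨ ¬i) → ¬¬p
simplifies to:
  p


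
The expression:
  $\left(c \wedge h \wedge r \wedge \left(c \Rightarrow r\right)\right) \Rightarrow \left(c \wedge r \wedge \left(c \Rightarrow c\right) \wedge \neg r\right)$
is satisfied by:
  {h: False, c: False, r: False}
  {r: True, h: False, c: False}
  {c: True, h: False, r: False}
  {r: True, c: True, h: False}
  {h: True, r: False, c: False}
  {r: True, h: True, c: False}
  {c: True, h: True, r: False}


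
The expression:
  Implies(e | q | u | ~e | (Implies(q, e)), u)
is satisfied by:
  {u: True}


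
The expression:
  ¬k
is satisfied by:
  {k: False}


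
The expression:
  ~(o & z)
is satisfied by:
  {o: False, z: False}
  {z: True, o: False}
  {o: True, z: False}


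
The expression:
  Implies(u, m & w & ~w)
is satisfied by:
  {u: False}


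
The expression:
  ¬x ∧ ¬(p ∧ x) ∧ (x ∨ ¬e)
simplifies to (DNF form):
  ¬e ∧ ¬x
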